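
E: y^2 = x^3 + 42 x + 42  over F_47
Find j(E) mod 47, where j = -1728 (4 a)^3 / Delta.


Delta = -16(4 a^3 + 27 b^2) mod 47 = 20
-1728 * (4 a)^3 = -1728 * (4*42)^3 mod 47 = 31
j = 31 * 20^(-1) mod 47 = 18

j = 18 (mod 47)


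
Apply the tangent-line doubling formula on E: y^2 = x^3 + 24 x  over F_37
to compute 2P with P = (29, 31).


Doubling: s = (3 x1^2 + a) / (2 y1)
s = (3*29^2 + 24) / (2*31) mod 37 = 19
x3 = s^2 - 2 x1 mod 37 = 19^2 - 2*29 = 7
y3 = s (x1 - x3) - y1 mod 37 = 19 * (29 - 7) - 31 = 17

2P = (7, 17)


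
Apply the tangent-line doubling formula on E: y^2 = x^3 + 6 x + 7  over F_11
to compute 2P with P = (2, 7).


Doubling: s = (3 x1^2 + a) / (2 y1)
s = (3*2^2 + 6) / (2*7) mod 11 = 6
x3 = s^2 - 2 x1 mod 11 = 6^2 - 2*2 = 10
y3 = s (x1 - x3) - y1 mod 11 = 6 * (2 - 10) - 7 = 0

2P = (10, 0)


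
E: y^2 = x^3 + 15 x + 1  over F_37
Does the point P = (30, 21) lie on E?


Check whether y^2 = x^3 + 15 x + 1 (mod 37) for (x, y) = (30, 21).
LHS: y^2 = 21^2 mod 37 = 34
RHS: x^3 + 15 x + 1 = 30^3 + 15*30 + 1 mod 37 = 34
LHS = RHS

Yes, on the curve


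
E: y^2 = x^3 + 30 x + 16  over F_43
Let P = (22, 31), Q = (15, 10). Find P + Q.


P != Q, so use the chord formula.
s = (y2 - y1) / (x2 - x1) = (22) / (36) mod 43 = 3
x3 = s^2 - x1 - x2 mod 43 = 3^2 - 22 - 15 = 15
y3 = s (x1 - x3) - y1 mod 43 = 3 * (22 - 15) - 31 = 33

P + Q = (15, 33)


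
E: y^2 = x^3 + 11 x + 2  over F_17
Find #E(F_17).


For each x in F_17, count y with y^2 = x^3 + 11 x + 2 mod 17:
  x = 0: RHS = 2, y in [6, 11]  -> 2 point(s)
  x = 2: RHS = 15, y in [7, 10]  -> 2 point(s)
  x = 4: RHS = 8, y in [5, 12]  -> 2 point(s)
  x = 11: RHS = 9, y in [3, 14]  -> 2 point(s)
  x = 12: RHS = 9, y in [3, 14]  -> 2 point(s)
  x = 13: RHS = 13, y in [8, 9]  -> 2 point(s)
Affine points: 12. Add the point at infinity: total = 13.

#E(F_17) = 13


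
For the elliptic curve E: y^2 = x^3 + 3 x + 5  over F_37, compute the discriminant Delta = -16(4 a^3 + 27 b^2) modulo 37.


4 a^3 + 27 b^2 = 4*3^3 + 27*5^2 = 108 + 675 = 783
Delta = -16 * (783) = -12528
Delta mod 37 = 15

Delta = 15 (mod 37)


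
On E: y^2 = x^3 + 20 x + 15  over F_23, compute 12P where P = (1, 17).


k = 12 = 1100_2 (binary, LSB first: 0011)
Double-and-add from P = (1, 17):
  bit 0 = 0: acc unchanged = O
  bit 1 = 0: acc unchanged = O
  bit 2 = 1: acc = O + (6, 11) = (6, 11)
  bit 3 = 1: acc = (6, 11) + (19, 20) = (11, 5)

12P = (11, 5)


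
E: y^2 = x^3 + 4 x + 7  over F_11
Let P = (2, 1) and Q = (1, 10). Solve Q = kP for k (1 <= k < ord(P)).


Enumerate multiples of P until we hit Q = (1, 10):
  1P = (2, 1)
  2P = (5, 8)
  3P = (7, 2)
  4P = (6, 7)
  5P = (8, 1)
  6P = (1, 10)
Match found at i = 6.

k = 6


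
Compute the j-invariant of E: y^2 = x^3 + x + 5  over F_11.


Delta = -16(4 a^3 + 27 b^2) mod 11 = 4
-1728 * (4 a)^3 = -1728 * (4*1)^3 mod 11 = 2
j = 2 * 4^(-1) mod 11 = 6

j = 6 (mod 11)


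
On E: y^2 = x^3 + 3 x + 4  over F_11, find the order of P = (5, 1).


Compute successive multiples of P until we hit O:
  1P = (5, 1)
  2P = (4, 5)
  3P = (7, 7)
  4P = (8, 1)
  5P = (9, 10)
  6P = (0, 2)
  7P = (10, 0)
  8P = (0, 9)
  ... (continuing to 14P)
  14P = O

ord(P) = 14


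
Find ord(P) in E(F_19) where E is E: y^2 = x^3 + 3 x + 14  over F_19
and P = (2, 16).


Compute successive multiples of P until we hit O:
  1P = (2, 16)
  2P = (7, 6)
  3P = (14, 8)
  4P = (14, 11)
  5P = (7, 13)
  6P = (2, 3)
  7P = O

ord(P) = 7


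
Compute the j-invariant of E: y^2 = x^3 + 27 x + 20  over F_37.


Delta = -16(4 a^3 + 27 b^2) mod 37 = 17
-1728 * (4 a)^3 = -1728 * (4*27)^3 mod 37 = 36
j = 36 * 17^(-1) mod 37 = 13

j = 13 (mod 37)


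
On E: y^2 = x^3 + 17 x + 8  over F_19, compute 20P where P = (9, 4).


k = 20 = 10100_2 (binary, LSB first: 00101)
Double-and-add from P = (9, 4):
  bit 0 = 0: acc unchanged = O
  bit 1 = 0: acc unchanged = O
  bit 2 = 1: acc = O + (15, 3) = (15, 3)
  bit 3 = 0: acc unchanged = (15, 3)
  bit 4 = 1: acc = (15, 3) + (11, 5) = (17, 17)

20P = (17, 17)


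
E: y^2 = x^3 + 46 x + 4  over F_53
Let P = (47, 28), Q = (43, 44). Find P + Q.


P != Q, so use the chord formula.
s = (y2 - y1) / (x2 - x1) = (16) / (49) mod 53 = 49
x3 = s^2 - x1 - x2 mod 53 = 49^2 - 47 - 43 = 32
y3 = s (x1 - x3) - y1 mod 53 = 49 * (47 - 32) - 28 = 18

P + Q = (32, 18)


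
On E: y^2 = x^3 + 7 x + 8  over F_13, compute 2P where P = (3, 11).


Doubling: s = (3 x1^2 + a) / (2 y1)
s = (3*3^2 + 7) / (2*11) mod 13 = 11
x3 = s^2 - 2 x1 mod 13 = 11^2 - 2*3 = 11
y3 = s (x1 - x3) - y1 mod 13 = 11 * (3 - 11) - 11 = 5

2P = (11, 5)


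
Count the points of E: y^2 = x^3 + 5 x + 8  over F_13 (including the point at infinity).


For each x in F_13, count y with y^2 = x^3 + 5 x + 8 mod 13:
  x = 1: RHS = 1, y in [1, 12]  -> 2 point(s)
  x = 2: RHS = 0, y in [0]  -> 1 point(s)
  x = 4: RHS = 1, y in [1, 12]  -> 2 point(s)
  x = 7: RHS = 9, y in [3, 10]  -> 2 point(s)
  x = 8: RHS = 1, y in [1, 12]  -> 2 point(s)
  x = 11: RHS = 3, y in [4, 9]  -> 2 point(s)
Affine points: 11. Add the point at infinity: total = 12.

#E(F_13) = 12


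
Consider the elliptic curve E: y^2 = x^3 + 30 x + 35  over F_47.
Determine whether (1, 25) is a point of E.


Check whether y^2 = x^3 + 30 x + 35 (mod 47) for (x, y) = (1, 25).
LHS: y^2 = 25^2 mod 47 = 14
RHS: x^3 + 30 x + 35 = 1^3 + 30*1 + 35 mod 47 = 19
LHS != RHS

No, not on the curve


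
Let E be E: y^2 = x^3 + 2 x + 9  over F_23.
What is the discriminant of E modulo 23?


4 a^3 + 27 b^2 = 4*2^3 + 27*9^2 = 32 + 2187 = 2219
Delta = -16 * (2219) = -35504
Delta mod 23 = 8

Delta = 8 (mod 23)


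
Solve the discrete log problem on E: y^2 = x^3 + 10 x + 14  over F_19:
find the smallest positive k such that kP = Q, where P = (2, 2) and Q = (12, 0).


Enumerate multiples of P until we hit Q = (12, 0):
  1P = (2, 2)
  2P = (12, 0)
Match found at i = 2.

k = 2


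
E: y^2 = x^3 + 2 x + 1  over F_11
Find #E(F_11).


For each x in F_11, count y with y^2 = x^3 + 2 x + 1 mod 11:
  x = 0: RHS = 1, y in [1, 10]  -> 2 point(s)
  x = 1: RHS = 4, y in [2, 9]  -> 2 point(s)
  x = 3: RHS = 1, y in [1, 10]  -> 2 point(s)
  x = 5: RHS = 4, y in [2, 9]  -> 2 point(s)
  x = 6: RHS = 9, y in [3, 8]  -> 2 point(s)
  x = 8: RHS = 1, y in [1, 10]  -> 2 point(s)
  x = 9: RHS = 0, y in [0]  -> 1 point(s)
  x = 10: RHS = 9, y in [3, 8]  -> 2 point(s)
Affine points: 15. Add the point at infinity: total = 16.

#E(F_11) = 16


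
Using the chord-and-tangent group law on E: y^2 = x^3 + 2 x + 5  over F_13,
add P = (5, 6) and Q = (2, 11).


P != Q, so use the chord formula.
s = (y2 - y1) / (x2 - x1) = (5) / (10) mod 13 = 7
x3 = s^2 - x1 - x2 mod 13 = 7^2 - 5 - 2 = 3
y3 = s (x1 - x3) - y1 mod 13 = 7 * (5 - 3) - 6 = 8

P + Q = (3, 8)


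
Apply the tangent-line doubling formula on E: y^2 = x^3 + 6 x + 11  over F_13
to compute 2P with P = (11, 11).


Doubling: s = (3 x1^2 + a) / (2 y1)
s = (3*11^2 + 6) / (2*11) mod 13 = 2
x3 = s^2 - 2 x1 mod 13 = 2^2 - 2*11 = 8
y3 = s (x1 - x3) - y1 mod 13 = 2 * (11 - 8) - 11 = 8

2P = (8, 8)


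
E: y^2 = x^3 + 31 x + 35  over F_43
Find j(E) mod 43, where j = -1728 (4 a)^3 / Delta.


Delta = -16(4 a^3 + 27 b^2) mod 43 = 40
-1728 * (4 a)^3 = -1728 * (4*31)^3 mod 43 = 11
j = 11 * 40^(-1) mod 43 = 25

j = 25 (mod 43)


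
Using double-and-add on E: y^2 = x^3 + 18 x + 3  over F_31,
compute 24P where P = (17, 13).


k = 24 = 11000_2 (binary, LSB first: 00011)
Double-and-add from P = (17, 13):
  bit 0 = 0: acc unchanged = O
  bit 1 = 0: acc unchanged = O
  bit 2 = 0: acc unchanged = O
  bit 3 = 1: acc = O + (7, 21) = (7, 21)
  bit 4 = 1: acc = (7, 21) + (25, 19) = (17, 18)

24P = (17, 18)


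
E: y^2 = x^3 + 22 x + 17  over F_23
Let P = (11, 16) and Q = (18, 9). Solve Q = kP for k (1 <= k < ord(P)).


Enumerate multiples of P until we hit Q = (18, 9):
  1P = (11, 16)
  2P = (4, 10)
  3P = (20, 19)
  4P = (10, 15)
  5P = (3, 15)
  6P = (18, 9)
Match found at i = 6.

k = 6


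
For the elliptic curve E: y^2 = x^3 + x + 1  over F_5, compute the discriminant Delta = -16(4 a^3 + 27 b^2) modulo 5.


4 a^3 + 27 b^2 = 4*1^3 + 27*1^2 = 4 + 27 = 31
Delta = -16 * (31) = -496
Delta mod 5 = 4

Delta = 4 (mod 5)


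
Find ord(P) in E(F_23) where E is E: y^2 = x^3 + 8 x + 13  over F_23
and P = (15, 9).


Compute successive multiples of P until we hit O:
  1P = (15, 9)
  2P = (6, 22)
  3P = (18, 3)
  4P = (17, 18)
  5P = (17, 5)
  6P = (18, 20)
  7P = (6, 1)
  8P = (15, 14)
  ... (continuing to 9P)
  9P = O

ord(P) = 9


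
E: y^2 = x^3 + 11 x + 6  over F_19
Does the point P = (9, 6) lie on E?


Check whether y^2 = x^3 + 11 x + 6 (mod 19) for (x, y) = (9, 6).
LHS: y^2 = 6^2 mod 19 = 17
RHS: x^3 + 11 x + 6 = 9^3 + 11*9 + 6 mod 19 = 17
LHS = RHS

Yes, on the curve


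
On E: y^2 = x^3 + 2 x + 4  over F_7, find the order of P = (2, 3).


Compute successive multiples of P until we hit O:
  1P = (2, 3)
  2P = (3, 4)
  3P = (3, 3)
  4P = (2, 4)
  5P = O

ord(P) = 5


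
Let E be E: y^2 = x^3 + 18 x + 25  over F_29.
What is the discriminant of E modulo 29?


4 a^3 + 27 b^2 = 4*18^3 + 27*25^2 = 23328 + 16875 = 40203
Delta = -16 * (40203) = -643248
Delta mod 29 = 1

Delta = 1 (mod 29)


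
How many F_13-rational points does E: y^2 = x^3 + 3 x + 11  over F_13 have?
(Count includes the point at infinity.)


For each x in F_13, count y with y^2 = x^3 + 3 x + 11 mod 13:
  x = 2: RHS = 12, y in [5, 8]  -> 2 point(s)
  x = 4: RHS = 9, y in [3, 10]  -> 2 point(s)
  x = 8: RHS = 1, y in [1, 12]  -> 2 point(s)
  x = 9: RHS = 0, y in [0]  -> 1 point(s)
  x = 10: RHS = 1, y in [1, 12]  -> 2 point(s)
  x = 11: RHS = 10, y in [6, 7]  -> 2 point(s)
Affine points: 11. Add the point at infinity: total = 12.

#E(F_13) = 12


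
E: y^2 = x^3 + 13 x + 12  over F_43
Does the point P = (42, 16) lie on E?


Check whether y^2 = x^3 + 13 x + 12 (mod 43) for (x, y) = (42, 16).
LHS: y^2 = 16^2 mod 43 = 41
RHS: x^3 + 13 x + 12 = 42^3 + 13*42 + 12 mod 43 = 41
LHS = RHS

Yes, on the curve


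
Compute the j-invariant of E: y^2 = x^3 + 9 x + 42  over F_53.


Delta = -16(4 a^3 + 27 b^2) mod 53 = 23
-1728 * (4 a)^3 = -1728 * (4*9)^3 mod 53 = 18
j = 18 * 23^(-1) mod 53 = 10

j = 10 (mod 53)


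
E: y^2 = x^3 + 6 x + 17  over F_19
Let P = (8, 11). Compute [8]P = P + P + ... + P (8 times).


k = 8 = 1000_2 (binary, LSB first: 0001)
Double-and-add from P = (8, 11):
  bit 0 = 0: acc unchanged = O
  bit 1 = 0: acc unchanged = O
  bit 2 = 0: acc unchanged = O
  bit 3 = 1: acc = O + (8, 8) = (8, 8)

8P = (8, 8)


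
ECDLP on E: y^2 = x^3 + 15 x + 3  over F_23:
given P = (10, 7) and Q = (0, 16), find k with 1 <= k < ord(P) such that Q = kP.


Enumerate multiples of P until we hit Q = (0, 16):
  1P = (10, 7)
  2P = (9, 4)
  3P = (13, 7)
  4P = (0, 16)
Match found at i = 4.

k = 4


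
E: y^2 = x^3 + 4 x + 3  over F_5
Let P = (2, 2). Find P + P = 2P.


Doubling: s = (3 x1^2 + a) / (2 y1)
s = (3*2^2 + 4) / (2*2) mod 5 = 4
x3 = s^2 - 2 x1 mod 5 = 4^2 - 2*2 = 2
y3 = s (x1 - x3) - y1 mod 5 = 4 * (2 - 2) - 2 = 3

2P = (2, 3)


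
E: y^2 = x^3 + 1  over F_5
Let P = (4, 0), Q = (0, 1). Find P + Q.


P != Q, so use the chord formula.
s = (y2 - y1) / (x2 - x1) = (1) / (1) mod 5 = 1
x3 = s^2 - x1 - x2 mod 5 = 1^2 - 4 - 0 = 2
y3 = s (x1 - x3) - y1 mod 5 = 1 * (4 - 2) - 0 = 2

P + Q = (2, 2)


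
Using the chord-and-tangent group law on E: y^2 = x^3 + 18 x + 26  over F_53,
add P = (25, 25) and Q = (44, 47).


P != Q, so use the chord formula.
s = (y2 - y1) / (x2 - x1) = (22) / (19) mod 53 = 43
x3 = s^2 - x1 - x2 mod 53 = 43^2 - 25 - 44 = 31
y3 = s (x1 - x3) - y1 mod 53 = 43 * (25 - 31) - 25 = 35

P + Q = (31, 35)


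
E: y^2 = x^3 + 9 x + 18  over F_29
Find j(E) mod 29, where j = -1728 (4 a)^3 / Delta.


Delta = -16(4 a^3 + 27 b^2) mod 29 = 20
-1728 * (4 a)^3 = -1728 * (4*9)^3 mod 29 = 27
j = 27 * 20^(-1) mod 29 = 26

j = 26 (mod 29)


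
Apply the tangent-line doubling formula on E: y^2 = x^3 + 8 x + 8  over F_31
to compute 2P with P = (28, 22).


Doubling: s = (3 x1^2 + a) / (2 y1)
s = (3*28^2 + 8) / (2*22) mod 31 = 17
x3 = s^2 - 2 x1 mod 31 = 17^2 - 2*28 = 16
y3 = s (x1 - x3) - y1 mod 31 = 17 * (28 - 16) - 22 = 27

2P = (16, 27)


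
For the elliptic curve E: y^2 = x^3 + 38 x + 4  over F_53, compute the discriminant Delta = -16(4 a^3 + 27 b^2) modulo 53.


4 a^3 + 27 b^2 = 4*38^3 + 27*4^2 = 219488 + 432 = 219920
Delta = -16 * (219920) = -3518720
Delta mod 53 = 3

Delta = 3 (mod 53)


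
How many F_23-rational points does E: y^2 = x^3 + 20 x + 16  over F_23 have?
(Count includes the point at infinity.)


For each x in F_23, count y with y^2 = x^3 + 20 x + 16 mod 23:
  x = 0: RHS = 16, y in [4, 19]  -> 2 point(s)
  x = 2: RHS = 18, y in [8, 15]  -> 2 point(s)
  x = 7: RHS = 16, y in [4, 19]  -> 2 point(s)
  x = 11: RHS = 3, y in [7, 16]  -> 2 point(s)
  x = 12: RHS = 6, y in [11, 12]  -> 2 point(s)
  x = 13: RHS = 12, y in [9, 14]  -> 2 point(s)
  x = 14: RHS = 4, y in [2, 21]  -> 2 point(s)
  x = 16: RHS = 16, y in [4, 19]  -> 2 point(s)
  x = 17: RHS = 2, y in [5, 18]  -> 2 point(s)
  x = 22: RHS = 18, y in [8, 15]  -> 2 point(s)
Affine points: 20. Add the point at infinity: total = 21.

#E(F_23) = 21


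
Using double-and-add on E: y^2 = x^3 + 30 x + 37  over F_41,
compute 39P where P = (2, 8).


k = 39 = 100111_2 (binary, LSB first: 111001)
Double-and-add from P = (2, 8):
  bit 0 = 1: acc = O + (2, 8) = (2, 8)
  bit 1 = 1: acc = (2, 8) + (33, 8) = (6, 33)
  bit 2 = 1: acc = (6, 33) + (8, 16) = (7, 37)
  bit 3 = 0: acc unchanged = (7, 37)
  bit 4 = 0: acc unchanged = (7, 37)
  bit 5 = 1: acc = (7, 37) + (38, 17) = (0, 18)

39P = (0, 18)


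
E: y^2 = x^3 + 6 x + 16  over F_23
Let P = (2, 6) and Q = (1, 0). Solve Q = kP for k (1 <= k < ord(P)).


Enumerate multiples of P until we hit Q = (1, 0):
  1P = (2, 6)
  2P = (4, 14)
  3P = (10, 8)
  4P = (1, 0)
Match found at i = 4.

k = 4


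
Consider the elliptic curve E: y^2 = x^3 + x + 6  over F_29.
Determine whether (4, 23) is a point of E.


Check whether y^2 = x^3 + 1 x + 6 (mod 29) for (x, y) = (4, 23).
LHS: y^2 = 23^2 mod 29 = 7
RHS: x^3 + 1 x + 6 = 4^3 + 1*4 + 6 mod 29 = 16
LHS != RHS

No, not on the curve


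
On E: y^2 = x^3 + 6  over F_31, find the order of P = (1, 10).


Compute successive multiples of P until we hit O:
  1P = (1, 10)
  2P = (26, 25)
  3P = (18, 17)
  4P = (20, 15)
  5P = (19, 13)
  6P = (5, 10)
  7P = (25, 21)
  8P = (10, 13)
  ... (continuing to 43P)
  43P = O

ord(P) = 43


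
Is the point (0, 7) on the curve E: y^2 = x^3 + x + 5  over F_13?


Check whether y^2 = x^3 + 1 x + 5 (mod 13) for (x, y) = (0, 7).
LHS: y^2 = 7^2 mod 13 = 10
RHS: x^3 + 1 x + 5 = 0^3 + 1*0 + 5 mod 13 = 5
LHS != RHS

No, not on the curve


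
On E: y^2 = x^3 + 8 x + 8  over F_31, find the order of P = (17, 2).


Compute successive multiples of P until we hit O:
  1P = (17, 2)
  2P = (2, 1)
  3P = (16, 27)
  4P = (3, 20)
  5P = (0, 16)
  6P = (15, 0)
  7P = (0, 15)
  8P = (3, 11)
  ... (continuing to 12P)
  12P = O

ord(P) = 12


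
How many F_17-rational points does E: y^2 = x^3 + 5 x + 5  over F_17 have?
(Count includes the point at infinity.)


For each x in F_17, count y with y^2 = x^3 + 5 x + 5 mod 17:
  x = 3: RHS = 13, y in [8, 9]  -> 2 point(s)
  x = 4: RHS = 4, y in [2, 15]  -> 2 point(s)
  x = 5: RHS = 2, y in [6, 11]  -> 2 point(s)
  x = 6: RHS = 13, y in [8, 9]  -> 2 point(s)
  x = 7: RHS = 9, y in [3, 14]  -> 2 point(s)
  x = 8: RHS = 13, y in [8, 9]  -> 2 point(s)
  x = 10: RHS = 1, y in [1, 16]  -> 2 point(s)
  x = 12: RHS = 8, y in [5, 12]  -> 2 point(s)
  x = 15: RHS = 4, y in [2, 15]  -> 2 point(s)
  x = 16: RHS = 16, y in [4, 13]  -> 2 point(s)
Affine points: 20. Add the point at infinity: total = 21.

#E(F_17) = 21


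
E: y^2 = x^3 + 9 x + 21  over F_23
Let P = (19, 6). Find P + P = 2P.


Doubling: s = (3 x1^2 + a) / (2 y1)
s = (3*19^2 + 9) / (2*6) mod 23 = 22
x3 = s^2 - 2 x1 mod 23 = 22^2 - 2*19 = 9
y3 = s (x1 - x3) - y1 mod 23 = 22 * (19 - 9) - 6 = 7

2P = (9, 7)


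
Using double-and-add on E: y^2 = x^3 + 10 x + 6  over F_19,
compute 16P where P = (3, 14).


k = 16 = 10000_2 (binary, LSB first: 00001)
Double-and-add from P = (3, 14):
  bit 0 = 0: acc unchanged = O
  bit 1 = 0: acc unchanged = O
  bit 2 = 0: acc unchanged = O
  bit 3 = 0: acc unchanged = O
  bit 4 = 1: acc = O + (16, 14) = (16, 14)

16P = (16, 14)


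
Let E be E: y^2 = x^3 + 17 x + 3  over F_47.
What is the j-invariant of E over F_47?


Delta = -16(4 a^3 + 27 b^2) mod 47 = 11
-1728 * (4 a)^3 = -1728 * (4*17)^3 mod 47 = 22
j = 22 * 11^(-1) mod 47 = 2

j = 2 (mod 47)


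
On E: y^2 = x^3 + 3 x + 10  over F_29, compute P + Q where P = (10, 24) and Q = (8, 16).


P != Q, so use the chord formula.
s = (y2 - y1) / (x2 - x1) = (21) / (27) mod 29 = 4
x3 = s^2 - x1 - x2 mod 29 = 4^2 - 10 - 8 = 27
y3 = s (x1 - x3) - y1 mod 29 = 4 * (10 - 27) - 24 = 24

P + Q = (27, 24)


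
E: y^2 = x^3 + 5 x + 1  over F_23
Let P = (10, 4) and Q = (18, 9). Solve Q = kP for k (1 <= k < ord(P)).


Enumerate multiples of P until we hit Q = (18, 9):
  1P = (10, 4)
  2P = (5, 17)
  3P = (12, 15)
  4P = (14, 20)
  5P = (15, 22)
  6P = (22, 8)
  7P = (9, 4)
  8P = (4, 19)
  9P = (21, 12)
  10P = (18, 9)
Match found at i = 10.

k = 10


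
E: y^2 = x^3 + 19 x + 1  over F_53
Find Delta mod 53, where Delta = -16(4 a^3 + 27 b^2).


4 a^3 + 27 b^2 = 4*19^3 + 27*1^2 = 27436 + 27 = 27463
Delta = -16 * (27463) = -439408
Delta mod 53 = 15

Delta = 15 (mod 53)


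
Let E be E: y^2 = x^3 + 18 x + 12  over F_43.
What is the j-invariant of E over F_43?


Delta = -16(4 a^3 + 27 b^2) mod 43 = 5
-1728 * (4 a)^3 = -1728 * (4*18)^3 mod 43 = 22
j = 22 * 5^(-1) mod 43 = 13

j = 13 (mod 43)


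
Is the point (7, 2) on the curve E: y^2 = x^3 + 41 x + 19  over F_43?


Check whether y^2 = x^3 + 41 x + 19 (mod 43) for (x, y) = (7, 2).
LHS: y^2 = 2^2 mod 43 = 4
RHS: x^3 + 41 x + 19 = 7^3 + 41*7 + 19 mod 43 = 4
LHS = RHS

Yes, on the curve


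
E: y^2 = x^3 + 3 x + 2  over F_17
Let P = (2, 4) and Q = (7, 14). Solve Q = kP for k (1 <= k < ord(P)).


Enumerate multiples of P until we hit Q = (7, 14):
  1P = (2, 4)
  2P = (12, 7)
  3P = (7, 3)
  4P = (6, 7)
  5P = (0, 6)
  6P = (16, 10)
  7P = (3, 15)
  8P = (14, 0)
  9P = (3, 2)
  10P = (16, 7)
  11P = (0, 11)
  12P = (6, 10)
  13P = (7, 14)
Match found at i = 13.

k = 13


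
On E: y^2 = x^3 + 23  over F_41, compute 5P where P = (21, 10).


k = 5 = 101_2 (binary, LSB first: 101)
Double-and-add from P = (21, 10):
  bit 0 = 1: acc = O + (21, 10) = (21, 10)
  bit 1 = 0: acc unchanged = (21, 10)
  bit 2 = 1: acc = (21, 10) + (28, 32) = (32, 14)

5P = (32, 14)


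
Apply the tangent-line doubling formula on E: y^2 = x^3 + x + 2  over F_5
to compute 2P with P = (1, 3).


Doubling: s = (3 x1^2 + a) / (2 y1)
s = (3*1^2 + 1) / (2*3) mod 5 = 4
x3 = s^2 - 2 x1 mod 5 = 4^2 - 2*1 = 4
y3 = s (x1 - x3) - y1 mod 5 = 4 * (1 - 4) - 3 = 0

2P = (4, 0)


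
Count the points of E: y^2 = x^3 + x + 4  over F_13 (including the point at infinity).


For each x in F_13, count y with y^2 = x^3 + 1 x + 4 mod 13:
  x = 0: RHS = 4, y in [2, 11]  -> 2 point(s)
  x = 2: RHS = 1, y in [1, 12]  -> 2 point(s)
  x = 5: RHS = 4, y in [2, 11]  -> 2 point(s)
  x = 7: RHS = 3, y in [4, 9]  -> 2 point(s)
  x = 8: RHS = 4, y in [2, 11]  -> 2 point(s)
  x = 9: RHS = 1, y in [1, 12]  -> 2 point(s)
  x = 10: RHS = 0, y in [0]  -> 1 point(s)
Affine points: 13. Add the point at infinity: total = 14.

#E(F_13) = 14


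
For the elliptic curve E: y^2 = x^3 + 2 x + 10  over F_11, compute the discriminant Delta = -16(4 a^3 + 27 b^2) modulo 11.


4 a^3 + 27 b^2 = 4*2^3 + 27*10^2 = 32 + 2700 = 2732
Delta = -16 * (2732) = -43712
Delta mod 11 = 2

Delta = 2 (mod 11)


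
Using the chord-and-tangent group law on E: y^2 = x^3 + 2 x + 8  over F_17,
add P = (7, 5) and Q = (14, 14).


P != Q, so use the chord formula.
s = (y2 - y1) / (x2 - x1) = (9) / (7) mod 17 = 11
x3 = s^2 - x1 - x2 mod 17 = 11^2 - 7 - 14 = 15
y3 = s (x1 - x3) - y1 mod 17 = 11 * (7 - 15) - 5 = 9

P + Q = (15, 9)


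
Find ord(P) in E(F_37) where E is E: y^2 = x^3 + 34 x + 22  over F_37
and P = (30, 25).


Compute successive multiples of P until we hit O:
  1P = (30, 25)
  2P = (13, 21)
  3P = (34, 35)
  4P = (7, 14)
  5P = (11, 5)
  6P = (5, 13)
  7P = (3, 22)
  8P = (20, 9)
  ... (continuing to 20P)
  20P = O

ord(P) = 20


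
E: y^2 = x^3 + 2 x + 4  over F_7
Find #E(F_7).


For each x in F_7, count y with y^2 = x^3 + 2 x + 4 mod 7:
  x = 0: RHS = 4, y in [2, 5]  -> 2 point(s)
  x = 1: RHS = 0, y in [0]  -> 1 point(s)
  x = 2: RHS = 2, y in [3, 4]  -> 2 point(s)
  x = 3: RHS = 2, y in [3, 4]  -> 2 point(s)
  x = 6: RHS = 1, y in [1, 6]  -> 2 point(s)
Affine points: 9. Add the point at infinity: total = 10.

#E(F_7) = 10


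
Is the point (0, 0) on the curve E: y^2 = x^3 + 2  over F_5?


Check whether y^2 = x^3 + 0 x + 2 (mod 5) for (x, y) = (0, 0).
LHS: y^2 = 0^2 mod 5 = 0
RHS: x^3 + 0 x + 2 = 0^3 + 0*0 + 2 mod 5 = 2
LHS != RHS

No, not on the curve


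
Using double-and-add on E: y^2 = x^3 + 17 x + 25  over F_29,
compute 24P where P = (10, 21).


k = 24 = 11000_2 (binary, LSB first: 00011)
Double-and-add from P = (10, 21):
  bit 0 = 0: acc unchanged = O
  bit 1 = 0: acc unchanged = O
  bit 2 = 0: acc unchanged = O
  bit 3 = 1: acc = O + (6, 13) = (6, 13)
  bit 4 = 1: acc = (6, 13) + (26, 18) = (17, 6)

24P = (17, 6)


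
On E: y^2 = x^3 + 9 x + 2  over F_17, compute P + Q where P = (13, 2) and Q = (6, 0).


P != Q, so use the chord formula.
s = (y2 - y1) / (x2 - x1) = (15) / (10) mod 17 = 10
x3 = s^2 - x1 - x2 mod 17 = 10^2 - 13 - 6 = 13
y3 = s (x1 - x3) - y1 mod 17 = 10 * (13 - 13) - 2 = 15

P + Q = (13, 15)


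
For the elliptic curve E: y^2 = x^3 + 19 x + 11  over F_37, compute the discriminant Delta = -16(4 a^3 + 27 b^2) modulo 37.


4 a^3 + 27 b^2 = 4*19^3 + 27*11^2 = 27436 + 3267 = 30703
Delta = -16 * (30703) = -491248
Delta mod 37 = 1

Delta = 1 (mod 37)


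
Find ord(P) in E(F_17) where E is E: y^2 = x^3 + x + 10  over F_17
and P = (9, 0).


Compute successive multiples of P until we hit O:
  1P = (9, 0)
  2P = O

ord(P) = 2


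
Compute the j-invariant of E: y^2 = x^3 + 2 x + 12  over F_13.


Delta = -16(4 a^3 + 27 b^2) mod 13 = 5
-1728 * (4 a)^3 = -1728 * (4*2)^3 mod 13 = 5
j = 5 * 5^(-1) mod 13 = 1

j = 1 (mod 13)


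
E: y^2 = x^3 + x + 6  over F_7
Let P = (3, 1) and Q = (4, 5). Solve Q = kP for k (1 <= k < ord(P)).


Enumerate multiples of P until we hit Q = (4, 5):
  1P = (3, 1)
  2P = (1, 6)
  3P = (4, 5)
Match found at i = 3.

k = 3


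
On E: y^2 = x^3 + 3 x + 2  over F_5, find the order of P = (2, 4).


Compute successive multiples of P until we hit O:
  1P = (2, 4)
  2P = (1, 1)
  3P = (1, 4)
  4P = (2, 1)
  5P = O

ord(P) = 5


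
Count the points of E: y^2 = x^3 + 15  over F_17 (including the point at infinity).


For each x in F_17, count y with y^2 = x^3 + 0 x + 15 mod 17:
  x = 0: RHS = 15, y in [7, 10]  -> 2 point(s)
  x = 1: RHS = 16, y in [4, 13]  -> 2 point(s)
  x = 3: RHS = 8, y in [5, 12]  -> 2 point(s)
  x = 5: RHS = 4, y in [2, 15]  -> 2 point(s)
  x = 7: RHS = 1, y in [1, 16]  -> 2 point(s)
  x = 8: RHS = 0, y in [0]  -> 1 point(s)
  x = 9: RHS = 13, y in [8, 9]  -> 2 point(s)
  x = 12: RHS = 9, y in [3, 14]  -> 2 point(s)
  x = 13: RHS = 2, y in [6, 11]  -> 2 point(s)
Affine points: 17. Add the point at infinity: total = 18.

#E(F_17) = 18


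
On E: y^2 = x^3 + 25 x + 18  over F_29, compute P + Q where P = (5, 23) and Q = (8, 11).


P != Q, so use the chord formula.
s = (y2 - y1) / (x2 - x1) = (17) / (3) mod 29 = 25
x3 = s^2 - x1 - x2 mod 29 = 25^2 - 5 - 8 = 3
y3 = s (x1 - x3) - y1 mod 29 = 25 * (5 - 3) - 23 = 27

P + Q = (3, 27)


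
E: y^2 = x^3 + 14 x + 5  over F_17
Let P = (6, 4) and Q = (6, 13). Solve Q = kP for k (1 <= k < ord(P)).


Enumerate multiples of P until we hit Q = (6, 13):
  1P = (6, 4)
  2P = (7, 2)
  3P = (8, 0)
  4P = (7, 15)
  5P = (6, 13)
Match found at i = 5.

k = 5


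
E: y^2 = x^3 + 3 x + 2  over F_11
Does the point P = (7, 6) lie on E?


Check whether y^2 = x^3 + 3 x + 2 (mod 11) for (x, y) = (7, 6).
LHS: y^2 = 6^2 mod 11 = 3
RHS: x^3 + 3 x + 2 = 7^3 + 3*7 + 2 mod 11 = 3
LHS = RHS

Yes, on the curve


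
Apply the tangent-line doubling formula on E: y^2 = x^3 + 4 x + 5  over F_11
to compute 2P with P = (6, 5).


Doubling: s = (3 x1^2 + a) / (2 y1)
s = (3*6^2 + 4) / (2*5) mod 11 = 9
x3 = s^2 - 2 x1 mod 11 = 9^2 - 2*6 = 3
y3 = s (x1 - x3) - y1 mod 11 = 9 * (6 - 3) - 5 = 0

2P = (3, 0)


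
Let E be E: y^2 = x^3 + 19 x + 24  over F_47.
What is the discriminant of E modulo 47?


4 a^3 + 27 b^2 = 4*19^3 + 27*24^2 = 27436 + 15552 = 42988
Delta = -16 * (42988) = -687808
Delta mod 47 = 37

Delta = 37 (mod 47)


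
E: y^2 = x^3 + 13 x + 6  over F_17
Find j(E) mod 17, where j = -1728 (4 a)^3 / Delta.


Delta = -16(4 a^3 + 27 b^2) mod 17 = 2
-1728 * (4 a)^3 = -1728 * (4*13)^3 mod 17 = 6
j = 6 * 2^(-1) mod 17 = 3

j = 3 (mod 17)


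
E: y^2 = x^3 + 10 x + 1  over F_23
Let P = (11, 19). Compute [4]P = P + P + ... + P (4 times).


k = 4 = 100_2 (binary, LSB first: 001)
Double-and-add from P = (11, 19):
  bit 0 = 0: acc unchanged = O
  bit 1 = 0: acc unchanged = O
  bit 2 = 1: acc = O + (11, 4) = (11, 4)

4P = (11, 4)


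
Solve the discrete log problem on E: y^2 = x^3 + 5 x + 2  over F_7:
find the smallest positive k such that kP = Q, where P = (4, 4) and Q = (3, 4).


Enumerate multiples of P until we hit Q = (3, 4):
  1P = (4, 4)
  2P = (1, 1)
  3P = (3, 4)
Match found at i = 3.

k = 3


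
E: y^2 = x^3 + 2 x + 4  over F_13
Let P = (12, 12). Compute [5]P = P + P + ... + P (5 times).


k = 5 = 101_2 (binary, LSB first: 101)
Double-and-add from P = (12, 12):
  bit 0 = 1: acc = O + (12, 12) = (12, 12)
  bit 1 = 0: acc unchanged = (12, 12)
  bit 2 = 1: acc = (12, 12) + (7, 6) = (10, 6)

5P = (10, 6)


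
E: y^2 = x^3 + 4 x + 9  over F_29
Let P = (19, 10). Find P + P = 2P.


Doubling: s = (3 x1^2 + a) / (2 y1)
s = (3*19^2 + 4) / (2*10) mod 29 = 21
x3 = s^2 - 2 x1 mod 29 = 21^2 - 2*19 = 26
y3 = s (x1 - x3) - y1 mod 29 = 21 * (19 - 26) - 10 = 17

2P = (26, 17)


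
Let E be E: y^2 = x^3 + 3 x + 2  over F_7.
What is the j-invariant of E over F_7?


Delta = -16(4 a^3 + 27 b^2) mod 7 = 2
-1728 * (4 a)^3 = -1728 * (4*3)^3 mod 7 = 6
j = 6 * 2^(-1) mod 7 = 3

j = 3 (mod 7)


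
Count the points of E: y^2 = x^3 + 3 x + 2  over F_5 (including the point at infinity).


For each x in F_5, count y with y^2 = x^3 + 3 x + 2 mod 5:
  x = 1: RHS = 1, y in [1, 4]  -> 2 point(s)
  x = 2: RHS = 1, y in [1, 4]  -> 2 point(s)
Affine points: 4. Add the point at infinity: total = 5.

#E(F_5) = 5


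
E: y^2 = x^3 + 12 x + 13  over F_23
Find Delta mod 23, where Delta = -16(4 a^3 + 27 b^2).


4 a^3 + 27 b^2 = 4*12^3 + 27*13^2 = 6912 + 4563 = 11475
Delta = -16 * (11475) = -183600
Delta mod 23 = 9

Delta = 9 (mod 23)


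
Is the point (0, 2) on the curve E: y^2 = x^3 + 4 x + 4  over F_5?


Check whether y^2 = x^3 + 4 x + 4 (mod 5) for (x, y) = (0, 2).
LHS: y^2 = 2^2 mod 5 = 4
RHS: x^3 + 4 x + 4 = 0^3 + 4*0 + 4 mod 5 = 4
LHS = RHS

Yes, on the curve


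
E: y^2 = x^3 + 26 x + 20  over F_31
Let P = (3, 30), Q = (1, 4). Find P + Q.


P != Q, so use the chord formula.
s = (y2 - y1) / (x2 - x1) = (5) / (29) mod 31 = 13
x3 = s^2 - x1 - x2 mod 31 = 13^2 - 3 - 1 = 10
y3 = s (x1 - x3) - y1 mod 31 = 13 * (3 - 10) - 30 = 3

P + Q = (10, 3)


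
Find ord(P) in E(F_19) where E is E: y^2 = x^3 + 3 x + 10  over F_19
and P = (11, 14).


Compute successive multiples of P until we hit O:
  1P = (11, 14)
  2P = (2, 10)
  3P = (13, 2)
  4P = (12, 11)
  5P = (5, 6)
  6P = (9, 14)
  7P = (18, 5)
  8P = (6, 4)
  ... (continuing to 17P)
  17P = O

ord(P) = 17


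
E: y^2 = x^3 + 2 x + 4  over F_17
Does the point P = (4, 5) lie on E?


Check whether y^2 = x^3 + 2 x + 4 (mod 17) for (x, y) = (4, 5).
LHS: y^2 = 5^2 mod 17 = 8
RHS: x^3 + 2 x + 4 = 4^3 + 2*4 + 4 mod 17 = 8
LHS = RHS

Yes, on the curve


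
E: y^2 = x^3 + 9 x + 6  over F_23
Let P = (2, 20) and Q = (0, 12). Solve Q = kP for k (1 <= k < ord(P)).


Enumerate multiples of P until we hit Q = (0, 12):
  1P = (2, 20)
  2P = (14, 22)
  3P = (0, 11)
  4P = (1, 19)
  5P = (21, 7)
  6P = (12, 5)
  7P = (17, 14)
  8P = (6, 0)
  9P = (17, 9)
  10P = (12, 18)
  11P = (21, 16)
  12P = (1, 4)
  13P = (0, 12)
Match found at i = 13.

k = 13


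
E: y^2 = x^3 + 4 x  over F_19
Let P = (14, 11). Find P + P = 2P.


Doubling: s = (3 x1^2 + a) / (2 y1)
s = (3*14^2 + 4) / (2*11) mod 19 = 1
x3 = s^2 - 2 x1 mod 19 = 1^2 - 2*14 = 11
y3 = s (x1 - x3) - y1 mod 19 = 1 * (14 - 11) - 11 = 11

2P = (11, 11)


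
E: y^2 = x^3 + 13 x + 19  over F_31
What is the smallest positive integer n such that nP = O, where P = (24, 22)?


Compute successive multiples of P until we hit O:
  1P = (24, 22)
  2P = (18, 28)
  3P = (21, 6)
  4P = (11, 6)
  5P = (1, 23)
  6P = (22, 17)
  7P = (30, 25)
  8P = (16, 13)
  ... (continuing to 17P)
  17P = O

ord(P) = 17


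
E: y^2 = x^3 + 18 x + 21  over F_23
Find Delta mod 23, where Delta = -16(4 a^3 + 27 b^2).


4 a^3 + 27 b^2 = 4*18^3 + 27*21^2 = 23328 + 11907 = 35235
Delta = -16 * (35235) = -563760
Delta mod 23 = 16

Delta = 16 (mod 23)


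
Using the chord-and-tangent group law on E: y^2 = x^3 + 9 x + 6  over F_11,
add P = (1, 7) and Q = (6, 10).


P != Q, so use the chord formula.
s = (y2 - y1) / (x2 - x1) = (3) / (5) mod 11 = 5
x3 = s^2 - x1 - x2 mod 11 = 5^2 - 1 - 6 = 7
y3 = s (x1 - x3) - y1 mod 11 = 5 * (1 - 7) - 7 = 7

P + Q = (7, 7)


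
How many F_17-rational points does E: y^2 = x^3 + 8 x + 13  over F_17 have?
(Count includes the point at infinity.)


For each x in F_17, count y with y^2 = x^3 + 8 x + 13 mod 17:
  x = 0: RHS = 13, y in [8, 9]  -> 2 point(s)
  x = 3: RHS = 13, y in [8, 9]  -> 2 point(s)
  x = 5: RHS = 8, y in [5, 12]  -> 2 point(s)
  x = 7: RHS = 4, y in [2, 15]  -> 2 point(s)
  x = 9: RHS = 15, y in [7, 10]  -> 2 point(s)
  x = 11: RHS = 4, y in [2, 15]  -> 2 point(s)
  x = 12: RHS = 1, y in [1, 16]  -> 2 point(s)
  x = 13: RHS = 2, y in [6, 11]  -> 2 point(s)
  x = 14: RHS = 13, y in [8, 9]  -> 2 point(s)
  x = 16: RHS = 4, y in [2, 15]  -> 2 point(s)
Affine points: 20. Add the point at infinity: total = 21.

#E(F_17) = 21


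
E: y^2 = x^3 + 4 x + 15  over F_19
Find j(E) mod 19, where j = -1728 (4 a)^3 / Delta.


Delta = -16(4 a^3 + 27 b^2) mod 19 = 12
-1728 * (4 a)^3 = -1728 * (4*4)^3 mod 19 = 11
j = 11 * 12^(-1) mod 19 = 12

j = 12 (mod 19)


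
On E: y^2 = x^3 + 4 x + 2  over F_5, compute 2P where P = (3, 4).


k = 2 = 10_2 (binary, LSB first: 01)
Double-and-add from P = (3, 4):
  bit 0 = 0: acc unchanged = O
  bit 1 = 1: acc = O + (3, 1) = (3, 1)

2P = (3, 1)


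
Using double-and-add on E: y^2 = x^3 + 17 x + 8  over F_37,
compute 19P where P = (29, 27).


k = 19 = 10011_2 (binary, LSB first: 11001)
Double-and-add from P = (29, 27):
  bit 0 = 1: acc = O + (29, 27) = (29, 27)
  bit 1 = 1: acc = (29, 27) + (13, 13) = (16, 26)
  bit 2 = 0: acc unchanged = (16, 26)
  bit 3 = 0: acc unchanged = (16, 26)
  bit 4 = 1: acc = (16, 26) + (15, 30) = (22, 35)

19P = (22, 35)


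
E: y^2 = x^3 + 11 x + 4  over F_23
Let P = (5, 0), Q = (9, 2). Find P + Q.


P != Q, so use the chord formula.
s = (y2 - y1) / (x2 - x1) = (2) / (4) mod 23 = 12
x3 = s^2 - x1 - x2 mod 23 = 12^2 - 5 - 9 = 15
y3 = s (x1 - x3) - y1 mod 23 = 12 * (5 - 15) - 0 = 18

P + Q = (15, 18)


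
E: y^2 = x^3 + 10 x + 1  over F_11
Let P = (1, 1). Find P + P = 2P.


Doubling: s = (3 x1^2 + a) / (2 y1)
s = (3*1^2 + 10) / (2*1) mod 11 = 1
x3 = s^2 - 2 x1 mod 11 = 1^2 - 2*1 = 10
y3 = s (x1 - x3) - y1 mod 11 = 1 * (1 - 10) - 1 = 1

2P = (10, 1)


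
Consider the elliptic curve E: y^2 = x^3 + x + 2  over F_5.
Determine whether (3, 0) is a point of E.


Check whether y^2 = x^3 + 1 x + 2 (mod 5) for (x, y) = (3, 0).
LHS: y^2 = 0^2 mod 5 = 0
RHS: x^3 + 1 x + 2 = 3^3 + 1*3 + 2 mod 5 = 2
LHS != RHS

No, not on the curve


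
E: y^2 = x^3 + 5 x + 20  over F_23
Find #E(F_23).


For each x in F_23, count y with y^2 = x^3 + 5 x + 20 mod 23:
  x = 1: RHS = 3, y in [7, 16]  -> 2 point(s)
  x = 3: RHS = 16, y in [4, 19]  -> 2 point(s)
  x = 4: RHS = 12, y in [9, 14]  -> 2 point(s)
  x = 5: RHS = 9, y in [3, 20]  -> 2 point(s)
  x = 6: RHS = 13, y in [6, 17]  -> 2 point(s)
  x = 9: RHS = 12, y in [9, 14]  -> 2 point(s)
  x = 10: RHS = 12, y in [9, 14]  -> 2 point(s)
  x = 11: RHS = 3, y in [7, 16]  -> 2 point(s)
  x = 17: RHS = 4, y in [2, 21]  -> 2 point(s)
  x = 18: RHS = 8, y in [10, 13]  -> 2 point(s)
  x = 20: RHS = 1, y in [1, 22]  -> 2 point(s)
  x = 21: RHS = 2, y in [5, 18]  -> 2 point(s)
Affine points: 24. Add the point at infinity: total = 25.

#E(F_23) = 25


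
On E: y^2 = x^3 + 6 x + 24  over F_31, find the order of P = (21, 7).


Compute successive multiples of P until we hit O:
  1P = (21, 7)
  2P = (3, 10)
  3P = (1, 0)
  4P = (3, 21)
  5P = (21, 24)
  6P = O

ord(P) = 6


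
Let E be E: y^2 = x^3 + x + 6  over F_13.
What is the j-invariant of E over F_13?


Delta = -16(4 a^3 + 27 b^2) mod 13 = 10
-1728 * (4 a)^3 = -1728 * (4*1)^3 mod 13 = 12
j = 12 * 10^(-1) mod 13 = 9

j = 9 (mod 13)


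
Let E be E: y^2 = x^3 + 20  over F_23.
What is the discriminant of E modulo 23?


4 a^3 + 27 b^2 = 4*0^3 + 27*20^2 = 0 + 10800 = 10800
Delta = -16 * (10800) = -172800
Delta mod 23 = 22

Delta = 22 (mod 23)


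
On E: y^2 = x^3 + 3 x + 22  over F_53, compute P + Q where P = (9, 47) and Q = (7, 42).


P != Q, so use the chord formula.
s = (y2 - y1) / (x2 - x1) = (48) / (51) mod 53 = 29
x3 = s^2 - x1 - x2 mod 53 = 29^2 - 9 - 7 = 30
y3 = s (x1 - x3) - y1 mod 53 = 29 * (9 - 30) - 47 = 33

P + Q = (30, 33)


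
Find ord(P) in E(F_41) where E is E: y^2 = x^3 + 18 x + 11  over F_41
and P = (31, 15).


Compute successive multiples of P until we hit O:
  1P = (31, 15)
  2P = (11, 33)
  3P = (24, 32)
  4P = (17, 33)
  5P = (39, 7)
  6P = (13, 8)
  7P = (36, 40)
  8P = (40, 22)
  ... (continuing to 38P)
  38P = O

ord(P) = 38


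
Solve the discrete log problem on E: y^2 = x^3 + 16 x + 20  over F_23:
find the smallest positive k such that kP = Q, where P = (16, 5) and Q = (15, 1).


Enumerate multiples of P until we hit Q = (15, 1):
  1P = (16, 5)
  2P = (3, 16)
  3P = (22, 16)
  4P = (12, 10)
  5P = (21, 7)
  6P = (11, 20)
  7P = (5, 8)
  8P = (15, 1)
Match found at i = 8.

k = 8


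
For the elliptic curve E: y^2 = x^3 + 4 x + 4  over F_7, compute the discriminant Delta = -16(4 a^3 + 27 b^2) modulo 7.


4 a^3 + 27 b^2 = 4*4^3 + 27*4^2 = 256 + 432 = 688
Delta = -16 * (688) = -11008
Delta mod 7 = 3

Delta = 3 (mod 7)


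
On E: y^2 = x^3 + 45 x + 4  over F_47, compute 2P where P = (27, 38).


Doubling: s = (3 x1^2 + a) / (2 y1)
s = (3*27^2 + 45) / (2*38) mod 47 = 17
x3 = s^2 - 2 x1 mod 47 = 17^2 - 2*27 = 0
y3 = s (x1 - x3) - y1 mod 47 = 17 * (27 - 0) - 38 = 45

2P = (0, 45)


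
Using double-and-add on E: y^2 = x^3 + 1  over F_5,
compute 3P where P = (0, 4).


k = 3 = 11_2 (binary, LSB first: 11)
Double-and-add from P = (0, 4):
  bit 0 = 1: acc = O + (0, 4) = (0, 4)
  bit 1 = 1: acc = (0, 4) + (0, 1) = O

3P = O


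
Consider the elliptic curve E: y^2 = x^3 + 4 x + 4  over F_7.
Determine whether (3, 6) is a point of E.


Check whether y^2 = x^3 + 4 x + 4 (mod 7) for (x, y) = (3, 6).
LHS: y^2 = 6^2 mod 7 = 1
RHS: x^3 + 4 x + 4 = 3^3 + 4*3 + 4 mod 7 = 1
LHS = RHS

Yes, on the curve


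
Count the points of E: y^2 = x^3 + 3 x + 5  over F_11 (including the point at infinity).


For each x in F_11, count y with y^2 = x^3 + 3 x + 5 mod 11:
  x = 0: RHS = 5, y in [4, 7]  -> 2 point(s)
  x = 1: RHS = 9, y in [3, 8]  -> 2 point(s)
  x = 4: RHS = 4, y in [2, 9]  -> 2 point(s)
  x = 10: RHS = 1, y in [1, 10]  -> 2 point(s)
Affine points: 8. Add the point at infinity: total = 9.

#E(F_11) = 9


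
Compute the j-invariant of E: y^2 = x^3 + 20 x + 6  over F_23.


Delta = -16(4 a^3 + 27 b^2) mod 23 = 22
-1728 * (4 a)^3 = -1728 * (4*20)^3 mod 23 = 9
j = 9 * 22^(-1) mod 23 = 14

j = 14 (mod 23)


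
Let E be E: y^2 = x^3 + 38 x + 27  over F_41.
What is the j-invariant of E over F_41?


Delta = -16(4 a^3 + 27 b^2) mod 41 = 40
-1728 * (4 a)^3 = -1728 * (4*38)^3 mod 41 = 36
j = 36 * 40^(-1) mod 41 = 5

j = 5 (mod 41)


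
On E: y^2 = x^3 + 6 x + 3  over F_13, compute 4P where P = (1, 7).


k = 4 = 100_2 (binary, LSB first: 001)
Double-and-add from P = (1, 7):
  bit 0 = 0: acc unchanged = O
  bit 1 = 0: acc unchanged = O
  bit 2 = 1: acc = O + (1, 7) = (1, 7)

4P = (1, 7)


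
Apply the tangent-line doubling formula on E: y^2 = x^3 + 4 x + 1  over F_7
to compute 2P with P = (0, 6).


Doubling: s = (3 x1^2 + a) / (2 y1)
s = (3*0^2 + 4) / (2*6) mod 7 = 5
x3 = s^2 - 2 x1 mod 7 = 5^2 - 2*0 = 4
y3 = s (x1 - x3) - y1 mod 7 = 5 * (0 - 4) - 6 = 2

2P = (4, 2)


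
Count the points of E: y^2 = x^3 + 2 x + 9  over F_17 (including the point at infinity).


For each x in F_17, count y with y^2 = x^3 + 2 x + 9 mod 17:
  x = 0: RHS = 9, y in [3, 14]  -> 2 point(s)
  x = 2: RHS = 4, y in [2, 15]  -> 2 point(s)
  x = 3: RHS = 8, y in [5, 12]  -> 2 point(s)
  x = 4: RHS = 13, y in [8, 9]  -> 2 point(s)
  x = 5: RHS = 8, y in [5, 12]  -> 2 point(s)
  x = 6: RHS = 16, y in [4, 13]  -> 2 point(s)
  x = 7: RHS = 9, y in [3, 14]  -> 2 point(s)
  x = 9: RHS = 8, y in [5, 12]  -> 2 point(s)
  x = 10: RHS = 9, y in [3, 14]  -> 2 point(s)
  x = 11: RHS = 2, y in [6, 11]  -> 2 point(s)
Affine points: 20. Add the point at infinity: total = 21.

#E(F_17) = 21


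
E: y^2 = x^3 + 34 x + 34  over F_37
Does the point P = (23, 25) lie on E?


Check whether y^2 = x^3 + 34 x + 34 (mod 37) for (x, y) = (23, 25).
LHS: y^2 = 25^2 mod 37 = 33
RHS: x^3 + 34 x + 34 = 23^3 + 34*23 + 34 mod 37 = 33
LHS = RHS

Yes, on the curve


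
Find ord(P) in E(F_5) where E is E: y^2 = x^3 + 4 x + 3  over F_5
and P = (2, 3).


Compute successive multiples of P until we hit O:
  1P = (2, 3)
  2P = (2, 2)
  3P = O

ord(P) = 3


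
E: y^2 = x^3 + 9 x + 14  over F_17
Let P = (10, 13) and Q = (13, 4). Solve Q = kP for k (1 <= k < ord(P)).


Enumerate multiples of P until we hit Q = (13, 4):
  1P = (10, 13)
  2P = (16, 2)
  3P = (9, 5)
  4P = (11, 13)
  5P = (13, 4)
Match found at i = 5.

k = 5


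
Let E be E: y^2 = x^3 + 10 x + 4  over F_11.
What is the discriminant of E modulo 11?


4 a^3 + 27 b^2 = 4*10^3 + 27*4^2 = 4000 + 432 = 4432
Delta = -16 * (4432) = -70912
Delta mod 11 = 5

Delta = 5 (mod 11)


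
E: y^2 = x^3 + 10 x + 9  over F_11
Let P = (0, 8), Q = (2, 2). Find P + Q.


P != Q, so use the chord formula.
s = (y2 - y1) / (x2 - x1) = (5) / (2) mod 11 = 8
x3 = s^2 - x1 - x2 mod 11 = 8^2 - 0 - 2 = 7
y3 = s (x1 - x3) - y1 mod 11 = 8 * (0 - 7) - 8 = 2

P + Q = (7, 2)


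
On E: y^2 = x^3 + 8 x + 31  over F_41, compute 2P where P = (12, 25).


Doubling: s = (3 x1^2 + a) / (2 y1)
s = (3*12^2 + 8) / (2*25) mod 41 = 17
x3 = s^2 - 2 x1 mod 41 = 17^2 - 2*12 = 19
y3 = s (x1 - x3) - y1 mod 41 = 17 * (12 - 19) - 25 = 20

2P = (19, 20)


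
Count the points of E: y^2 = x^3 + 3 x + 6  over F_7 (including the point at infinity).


For each x in F_7, count y with y^2 = x^3 + 3 x + 6 mod 7:
  x = 3: RHS = 0, y in [0]  -> 1 point(s)
  x = 6: RHS = 2, y in [3, 4]  -> 2 point(s)
Affine points: 3. Add the point at infinity: total = 4.

#E(F_7) = 4


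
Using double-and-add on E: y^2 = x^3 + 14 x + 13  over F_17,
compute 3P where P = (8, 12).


k = 3 = 11_2 (binary, LSB first: 11)
Double-and-add from P = (8, 12):
  bit 0 = 1: acc = O + (8, 12) = (8, 12)
  bit 1 = 1: acc = (8, 12) + (16, 10) = (9, 1)

3P = (9, 1)


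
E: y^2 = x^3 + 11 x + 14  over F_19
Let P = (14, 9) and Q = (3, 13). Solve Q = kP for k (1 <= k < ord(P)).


Enumerate multiples of P until we hit Q = (3, 13):
  1P = (14, 9)
  2P = (15, 1)
  3P = (16, 7)
  4P = (9, 5)
  5P = (5, 2)
  6P = (6, 12)
  7P = (3, 13)
Match found at i = 7.

k = 7
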